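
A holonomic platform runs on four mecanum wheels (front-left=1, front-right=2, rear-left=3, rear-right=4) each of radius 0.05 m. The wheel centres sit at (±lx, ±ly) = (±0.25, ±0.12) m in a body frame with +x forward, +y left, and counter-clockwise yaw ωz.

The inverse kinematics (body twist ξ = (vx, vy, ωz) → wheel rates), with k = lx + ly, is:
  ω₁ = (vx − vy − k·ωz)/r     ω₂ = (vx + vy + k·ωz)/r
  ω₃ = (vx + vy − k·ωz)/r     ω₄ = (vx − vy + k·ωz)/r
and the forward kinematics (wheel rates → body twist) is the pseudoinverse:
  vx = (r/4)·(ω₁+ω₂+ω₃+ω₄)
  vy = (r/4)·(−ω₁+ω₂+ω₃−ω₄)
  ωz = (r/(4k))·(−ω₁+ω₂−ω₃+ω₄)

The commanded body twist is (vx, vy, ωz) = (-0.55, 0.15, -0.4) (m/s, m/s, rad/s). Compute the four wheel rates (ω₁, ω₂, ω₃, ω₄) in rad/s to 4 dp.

k = lx + ly = 0.25 + 0.12 = 0.3700;  k·ωz = 0.3700·-0.4 = -0.1480
ω₁ (FL) = (vx − vy − k·ωz)/r = -0.5520/0.05 = -11.0400
ω₂ (FR) = (vx + vy + k·ωz)/r = -0.5480/0.05 = -10.9600
ω₃ (RL) = (vx + vy − k·ωz)/r = -0.2520/0.05 = -5.0400
ω₄ (RR) = (vx − vy + k·ωz)/r = -0.8480/0.05 = -16.9600

(-11.0400, -10.9600, -5.0400, -16.9600)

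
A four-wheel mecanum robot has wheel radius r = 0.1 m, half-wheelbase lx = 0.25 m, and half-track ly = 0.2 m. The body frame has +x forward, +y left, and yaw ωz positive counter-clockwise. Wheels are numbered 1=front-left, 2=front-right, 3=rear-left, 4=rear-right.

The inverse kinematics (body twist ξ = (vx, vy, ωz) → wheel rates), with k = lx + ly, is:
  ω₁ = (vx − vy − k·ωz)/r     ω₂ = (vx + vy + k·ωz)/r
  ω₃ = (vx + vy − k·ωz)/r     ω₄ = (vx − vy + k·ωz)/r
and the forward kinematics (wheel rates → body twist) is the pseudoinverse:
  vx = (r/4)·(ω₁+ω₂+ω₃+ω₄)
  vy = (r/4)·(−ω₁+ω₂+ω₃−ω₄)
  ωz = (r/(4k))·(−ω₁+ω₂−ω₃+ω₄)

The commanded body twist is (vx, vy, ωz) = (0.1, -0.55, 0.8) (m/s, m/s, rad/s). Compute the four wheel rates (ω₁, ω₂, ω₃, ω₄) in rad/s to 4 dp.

(2.9000, -0.9000, -8.1000, 10.1000)

k = lx + ly = 0.25 + 0.2 = 0.4500;  k·ωz = 0.4500·0.8 = 0.3600
ω₁ (FL) = (vx − vy − k·ωz)/r = 0.2900/0.1 = 2.9000
ω₂ (FR) = (vx + vy + k·ωz)/r = -0.0900/0.1 = -0.9000
ω₃ (RL) = (vx + vy − k·ωz)/r = -0.8100/0.1 = -8.1000
ω₄ (RR) = (vx − vy + k·ωz)/r = 1.0100/0.1 = 10.1000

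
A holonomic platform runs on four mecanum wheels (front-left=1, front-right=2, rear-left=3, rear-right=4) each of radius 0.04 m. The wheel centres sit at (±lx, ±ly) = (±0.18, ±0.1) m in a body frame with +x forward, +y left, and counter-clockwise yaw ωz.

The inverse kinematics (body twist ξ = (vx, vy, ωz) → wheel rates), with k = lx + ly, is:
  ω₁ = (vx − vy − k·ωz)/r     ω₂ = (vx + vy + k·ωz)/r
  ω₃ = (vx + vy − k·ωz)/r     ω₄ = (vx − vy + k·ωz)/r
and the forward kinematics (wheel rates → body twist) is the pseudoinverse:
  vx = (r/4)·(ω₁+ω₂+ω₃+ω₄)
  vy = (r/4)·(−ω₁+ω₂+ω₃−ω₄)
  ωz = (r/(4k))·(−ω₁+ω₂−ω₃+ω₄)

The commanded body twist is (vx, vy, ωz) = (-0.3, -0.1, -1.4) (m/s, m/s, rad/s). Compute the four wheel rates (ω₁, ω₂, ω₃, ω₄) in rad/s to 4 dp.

k = lx + ly = 0.18 + 0.1 = 0.2800;  k·ωz = 0.2800·-1.4 = -0.3920
ω₁ (FL) = (vx − vy − k·ωz)/r = 0.1920/0.04 = 4.8000
ω₂ (FR) = (vx + vy + k·ωz)/r = -0.7920/0.04 = -19.8000
ω₃ (RL) = (vx + vy − k·ωz)/r = -0.0080/0.04 = -0.2000
ω₄ (RR) = (vx − vy + k·ωz)/r = -0.5920/0.04 = -14.8000

(4.8000, -19.8000, -0.2000, -14.8000)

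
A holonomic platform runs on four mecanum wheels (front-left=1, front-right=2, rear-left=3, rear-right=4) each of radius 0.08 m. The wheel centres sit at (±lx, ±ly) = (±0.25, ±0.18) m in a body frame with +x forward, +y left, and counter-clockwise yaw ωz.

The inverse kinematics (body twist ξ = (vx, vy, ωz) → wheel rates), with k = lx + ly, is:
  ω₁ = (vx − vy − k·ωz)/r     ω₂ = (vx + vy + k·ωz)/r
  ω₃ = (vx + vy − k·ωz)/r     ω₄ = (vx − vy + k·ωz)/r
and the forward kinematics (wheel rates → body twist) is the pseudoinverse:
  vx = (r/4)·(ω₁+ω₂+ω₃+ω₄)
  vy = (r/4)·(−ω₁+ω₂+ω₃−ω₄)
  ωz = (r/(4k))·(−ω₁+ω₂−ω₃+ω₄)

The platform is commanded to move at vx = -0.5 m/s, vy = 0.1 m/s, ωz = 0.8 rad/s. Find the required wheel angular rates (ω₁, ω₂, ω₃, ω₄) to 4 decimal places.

k = lx + ly = 0.25 + 0.18 = 0.4300;  k·ωz = 0.4300·0.8 = 0.3440
ω₁ (FL) = (vx − vy − k·ωz)/r = -0.9440/0.08 = -11.8000
ω₂ (FR) = (vx + vy + k·ωz)/r = -0.0560/0.08 = -0.7000
ω₃ (RL) = (vx + vy − k·ωz)/r = -0.7440/0.08 = -9.3000
ω₄ (RR) = (vx − vy + k·ωz)/r = -0.2560/0.08 = -3.2000

(-11.8000, -0.7000, -9.3000, -3.2000)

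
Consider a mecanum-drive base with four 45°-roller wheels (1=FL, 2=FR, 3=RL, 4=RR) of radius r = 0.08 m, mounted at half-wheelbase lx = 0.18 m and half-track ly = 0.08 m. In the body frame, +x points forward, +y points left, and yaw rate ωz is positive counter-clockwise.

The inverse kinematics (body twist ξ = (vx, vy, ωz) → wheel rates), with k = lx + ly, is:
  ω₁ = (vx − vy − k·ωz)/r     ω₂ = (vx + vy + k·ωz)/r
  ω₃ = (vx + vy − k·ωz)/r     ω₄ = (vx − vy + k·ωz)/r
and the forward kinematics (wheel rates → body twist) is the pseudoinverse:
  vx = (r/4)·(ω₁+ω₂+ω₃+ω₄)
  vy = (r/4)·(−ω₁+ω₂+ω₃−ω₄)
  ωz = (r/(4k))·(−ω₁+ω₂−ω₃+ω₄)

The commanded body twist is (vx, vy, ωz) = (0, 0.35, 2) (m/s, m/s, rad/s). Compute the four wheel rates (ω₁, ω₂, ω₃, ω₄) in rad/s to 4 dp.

k = lx + ly = 0.18 + 0.08 = 0.2600;  k·ωz = 0.2600·2 = 0.5200
ω₁ (FL) = (vx − vy − k·ωz)/r = -0.8700/0.08 = -10.8750
ω₂ (FR) = (vx + vy + k·ωz)/r = 0.8700/0.08 = 10.8750
ω₃ (RL) = (vx + vy − k·ωz)/r = -0.1700/0.08 = -2.1250
ω₄ (RR) = (vx − vy + k·ωz)/r = 0.1700/0.08 = 2.1250

(-10.8750, 10.8750, -2.1250, 2.1250)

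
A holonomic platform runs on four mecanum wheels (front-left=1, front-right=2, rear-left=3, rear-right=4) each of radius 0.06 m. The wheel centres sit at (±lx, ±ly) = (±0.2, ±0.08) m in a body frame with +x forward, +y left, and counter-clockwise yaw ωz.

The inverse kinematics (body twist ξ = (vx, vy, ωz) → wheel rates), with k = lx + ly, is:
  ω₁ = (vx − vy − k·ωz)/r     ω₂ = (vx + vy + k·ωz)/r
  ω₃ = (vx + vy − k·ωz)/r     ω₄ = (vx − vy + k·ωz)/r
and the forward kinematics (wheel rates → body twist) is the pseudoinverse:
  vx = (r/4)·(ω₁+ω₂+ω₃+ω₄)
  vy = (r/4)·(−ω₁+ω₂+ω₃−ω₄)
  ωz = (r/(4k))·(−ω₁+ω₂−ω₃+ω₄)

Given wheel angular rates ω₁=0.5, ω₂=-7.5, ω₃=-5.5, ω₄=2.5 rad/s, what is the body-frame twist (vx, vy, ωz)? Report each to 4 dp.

(-0.1500, -0.2400, 0.0000)

k = lx + ly = 0.2 + 0.08 = 0.2800
ω₁+ω₂+ω₃+ω₄ = -10.0000  →  vx = (0.06/4)·-10.0000 = -0.1500
−ω₁+ω₂+ω₃−ω₄ = -16.0000  →  vy = (0.06/4)·-16.0000 = -0.2400
−ω₁+ω₂−ω₃+ω₄ = 0.0000  →  ωz = (0.06/1.1200)·0.0000 = 0.0000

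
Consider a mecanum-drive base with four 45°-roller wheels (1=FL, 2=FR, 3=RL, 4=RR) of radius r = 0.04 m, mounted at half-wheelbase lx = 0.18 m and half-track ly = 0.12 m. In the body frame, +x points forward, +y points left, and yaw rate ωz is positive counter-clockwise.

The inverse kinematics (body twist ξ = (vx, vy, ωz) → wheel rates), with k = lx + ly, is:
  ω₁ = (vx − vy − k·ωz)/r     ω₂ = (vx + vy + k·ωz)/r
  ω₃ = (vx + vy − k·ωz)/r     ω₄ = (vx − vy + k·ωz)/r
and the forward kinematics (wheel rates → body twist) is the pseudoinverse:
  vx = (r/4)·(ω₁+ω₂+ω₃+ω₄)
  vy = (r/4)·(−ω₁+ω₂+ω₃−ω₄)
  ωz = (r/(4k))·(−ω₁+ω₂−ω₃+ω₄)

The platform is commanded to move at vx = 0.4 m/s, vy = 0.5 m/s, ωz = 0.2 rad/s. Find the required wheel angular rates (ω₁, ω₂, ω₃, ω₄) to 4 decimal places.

(-4.0000, 24.0000, 21.0000, -1.0000)

k = lx + ly = 0.18 + 0.12 = 0.3000;  k·ωz = 0.3000·0.2 = 0.0600
ω₁ (FL) = (vx − vy − k·ωz)/r = -0.1600/0.04 = -4.0000
ω₂ (FR) = (vx + vy + k·ωz)/r = 0.9600/0.04 = 24.0000
ω₃ (RL) = (vx + vy − k·ωz)/r = 0.8400/0.04 = 21.0000
ω₄ (RR) = (vx − vy + k·ωz)/r = -0.0400/0.04 = -1.0000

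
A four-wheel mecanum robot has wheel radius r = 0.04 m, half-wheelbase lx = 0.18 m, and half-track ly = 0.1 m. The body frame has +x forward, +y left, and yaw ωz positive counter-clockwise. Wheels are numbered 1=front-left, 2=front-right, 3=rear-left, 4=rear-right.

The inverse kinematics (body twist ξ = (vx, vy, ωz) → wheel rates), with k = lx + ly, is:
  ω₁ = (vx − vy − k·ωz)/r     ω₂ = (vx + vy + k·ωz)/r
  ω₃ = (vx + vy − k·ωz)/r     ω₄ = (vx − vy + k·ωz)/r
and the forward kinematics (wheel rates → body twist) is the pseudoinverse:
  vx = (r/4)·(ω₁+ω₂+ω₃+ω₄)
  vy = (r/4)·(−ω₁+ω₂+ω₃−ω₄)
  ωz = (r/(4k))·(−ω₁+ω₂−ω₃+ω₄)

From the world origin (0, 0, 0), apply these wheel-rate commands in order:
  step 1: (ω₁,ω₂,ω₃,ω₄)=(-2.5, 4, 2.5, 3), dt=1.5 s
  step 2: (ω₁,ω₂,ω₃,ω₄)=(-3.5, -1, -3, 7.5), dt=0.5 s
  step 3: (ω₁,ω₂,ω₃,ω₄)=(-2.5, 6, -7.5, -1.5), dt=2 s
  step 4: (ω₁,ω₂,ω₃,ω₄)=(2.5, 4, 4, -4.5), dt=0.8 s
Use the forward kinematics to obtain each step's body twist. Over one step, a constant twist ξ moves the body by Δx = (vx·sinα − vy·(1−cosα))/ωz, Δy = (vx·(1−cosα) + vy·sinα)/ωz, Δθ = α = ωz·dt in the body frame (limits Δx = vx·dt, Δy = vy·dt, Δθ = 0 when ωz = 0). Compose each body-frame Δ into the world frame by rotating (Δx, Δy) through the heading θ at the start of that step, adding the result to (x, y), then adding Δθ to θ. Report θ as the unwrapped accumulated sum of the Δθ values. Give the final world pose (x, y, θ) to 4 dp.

(-0.0623, 0.0480, 1.4429)

step 1: ξ=(vx,vy,ωz)=(0.0700, 0.0600, 0.2500), dt=1.5 → body Δ=(0.0859, 0.1074, 0.3750) → world pose (0.0859, 0.1074, 0.3750)
step 2: ξ=(vx,vy,ωz)=(0.0000, -0.0800, 0.4643), dt=0.5 → body Δ=(0.0046, -0.0396, 0.2321) → world pose (0.1047, 0.0722, 0.6071)
step 3: ξ=(vx,vy,ωz)=(-0.0550, 0.0250, 0.5179), dt=2.0 → body Δ=(-0.1150, -0.0105, 1.0357) → world pose (0.0162, -0.0021, 1.6429)
step 4: ξ=(vx,vy,ωz)=(0.0600, 0.1000, -0.2500), dt=0.8 → body Δ=(0.0557, 0.0747, -0.2000) → world pose (-0.0623, 0.0480, 1.4429)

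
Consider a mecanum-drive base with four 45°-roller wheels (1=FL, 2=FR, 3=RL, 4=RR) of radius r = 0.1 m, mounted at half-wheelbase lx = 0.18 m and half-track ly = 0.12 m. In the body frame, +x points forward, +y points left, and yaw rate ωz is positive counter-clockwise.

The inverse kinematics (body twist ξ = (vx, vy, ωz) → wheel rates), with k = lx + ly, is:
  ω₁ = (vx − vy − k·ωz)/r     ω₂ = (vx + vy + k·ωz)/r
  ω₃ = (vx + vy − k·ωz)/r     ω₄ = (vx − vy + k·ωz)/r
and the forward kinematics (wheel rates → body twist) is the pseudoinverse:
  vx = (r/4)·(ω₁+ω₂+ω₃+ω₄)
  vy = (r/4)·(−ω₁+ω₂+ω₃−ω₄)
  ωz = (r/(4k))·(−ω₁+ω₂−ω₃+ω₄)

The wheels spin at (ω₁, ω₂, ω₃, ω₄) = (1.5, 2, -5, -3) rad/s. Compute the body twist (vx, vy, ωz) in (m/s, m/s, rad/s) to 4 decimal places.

k = lx + ly = 0.18 + 0.12 = 0.3000
ω₁+ω₂+ω₃+ω₄ = -4.5000  →  vx = (0.1/4)·-4.5000 = -0.1125
−ω₁+ω₂+ω₃−ω₄ = -1.5000  →  vy = (0.1/4)·-1.5000 = -0.0375
−ω₁+ω₂−ω₃+ω₄ = 2.5000  →  ωz = (0.1/1.2000)·2.5000 = 0.2083

(-0.1125, -0.0375, 0.2083)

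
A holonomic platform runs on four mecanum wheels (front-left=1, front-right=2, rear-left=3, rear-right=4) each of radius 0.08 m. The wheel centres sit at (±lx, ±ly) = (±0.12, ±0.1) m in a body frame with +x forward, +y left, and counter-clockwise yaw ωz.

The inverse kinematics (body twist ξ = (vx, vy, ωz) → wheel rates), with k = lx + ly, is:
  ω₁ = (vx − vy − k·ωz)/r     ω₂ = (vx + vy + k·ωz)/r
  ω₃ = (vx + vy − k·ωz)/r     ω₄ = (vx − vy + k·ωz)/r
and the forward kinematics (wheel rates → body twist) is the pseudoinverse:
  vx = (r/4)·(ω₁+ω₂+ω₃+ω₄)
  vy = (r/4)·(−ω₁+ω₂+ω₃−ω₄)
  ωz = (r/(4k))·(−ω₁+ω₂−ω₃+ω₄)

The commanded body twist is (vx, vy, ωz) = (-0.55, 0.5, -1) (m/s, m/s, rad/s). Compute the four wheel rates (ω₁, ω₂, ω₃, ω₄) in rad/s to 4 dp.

k = lx + ly = 0.12 + 0.1 = 0.2200;  k·ωz = 0.2200·-1 = -0.2200
ω₁ (FL) = (vx − vy − k·ωz)/r = -0.8300/0.08 = -10.3750
ω₂ (FR) = (vx + vy + k·ωz)/r = -0.2700/0.08 = -3.3750
ω₃ (RL) = (vx + vy − k·ωz)/r = 0.1700/0.08 = 2.1250
ω₄ (RR) = (vx − vy + k·ωz)/r = -1.2700/0.08 = -15.8750

(-10.3750, -3.3750, 2.1250, -15.8750)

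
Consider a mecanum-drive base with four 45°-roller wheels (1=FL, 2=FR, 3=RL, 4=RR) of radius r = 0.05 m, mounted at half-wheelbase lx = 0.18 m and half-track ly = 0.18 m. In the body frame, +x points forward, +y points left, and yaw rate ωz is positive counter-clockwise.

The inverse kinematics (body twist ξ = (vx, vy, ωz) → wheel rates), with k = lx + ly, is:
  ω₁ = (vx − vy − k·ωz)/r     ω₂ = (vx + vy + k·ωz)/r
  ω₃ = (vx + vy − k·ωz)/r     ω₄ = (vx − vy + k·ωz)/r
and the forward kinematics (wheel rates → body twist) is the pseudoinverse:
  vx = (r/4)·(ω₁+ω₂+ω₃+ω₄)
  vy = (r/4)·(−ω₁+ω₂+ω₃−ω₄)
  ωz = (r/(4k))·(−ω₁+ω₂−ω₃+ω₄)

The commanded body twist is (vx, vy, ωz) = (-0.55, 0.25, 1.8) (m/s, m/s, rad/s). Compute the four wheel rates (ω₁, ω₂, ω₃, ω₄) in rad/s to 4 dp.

(-28.9600, 6.9600, -18.9600, -3.0400)

k = lx + ly = 0.18 + 0.18 = 0.3600;  k·ωz = 0.3600·1.8 = 0.6480
ω₁ (FL) = (vx − vy − k·ωz)/r = -1.4480/0.05 = -28.9600
ω₂ (FR) = (vx + vy + k·ωz)/r = 0.3480/0.05 = 6.9600
ω₃ (RL) = (vx + vy − k·ωz)/r = -0.9480/0.05 = -18.9600
ω₄ (RR) = (vx − vy + k·ωz)/r = -0.1520/0.05 = -3.0400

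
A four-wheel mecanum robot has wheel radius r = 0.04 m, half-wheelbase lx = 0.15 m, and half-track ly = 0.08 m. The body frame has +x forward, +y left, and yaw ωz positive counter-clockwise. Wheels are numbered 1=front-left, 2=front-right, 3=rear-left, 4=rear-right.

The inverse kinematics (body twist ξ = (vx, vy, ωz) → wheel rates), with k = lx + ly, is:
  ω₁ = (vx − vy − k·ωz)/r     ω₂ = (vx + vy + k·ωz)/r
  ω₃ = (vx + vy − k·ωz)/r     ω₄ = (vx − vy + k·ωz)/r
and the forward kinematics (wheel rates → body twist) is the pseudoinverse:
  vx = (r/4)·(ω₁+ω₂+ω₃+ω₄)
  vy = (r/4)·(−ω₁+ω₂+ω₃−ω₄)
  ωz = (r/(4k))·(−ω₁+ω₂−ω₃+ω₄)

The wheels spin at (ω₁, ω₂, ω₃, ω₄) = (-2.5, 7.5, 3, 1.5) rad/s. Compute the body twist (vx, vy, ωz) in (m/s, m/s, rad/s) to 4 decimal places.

k = lx + ly = 0.15 + 0.08 = 0.2300
ω₁+ω₂+ω₃+ω₄ = 9.5000  →  vx = (0.04/4)·9.5000 = 0.0950
−ω₁+ω₂+ω₃−ω₄ = 11.5000  →  vy = (0.04/4)·11.5000 = 0.1150
−ω₁+ω₂−ω₃+ω₄ = 8.5000  →  ωz = (0.04/0.9200)·8.5000 = 0.3696

(0.0950, 0.1150, 0.3696)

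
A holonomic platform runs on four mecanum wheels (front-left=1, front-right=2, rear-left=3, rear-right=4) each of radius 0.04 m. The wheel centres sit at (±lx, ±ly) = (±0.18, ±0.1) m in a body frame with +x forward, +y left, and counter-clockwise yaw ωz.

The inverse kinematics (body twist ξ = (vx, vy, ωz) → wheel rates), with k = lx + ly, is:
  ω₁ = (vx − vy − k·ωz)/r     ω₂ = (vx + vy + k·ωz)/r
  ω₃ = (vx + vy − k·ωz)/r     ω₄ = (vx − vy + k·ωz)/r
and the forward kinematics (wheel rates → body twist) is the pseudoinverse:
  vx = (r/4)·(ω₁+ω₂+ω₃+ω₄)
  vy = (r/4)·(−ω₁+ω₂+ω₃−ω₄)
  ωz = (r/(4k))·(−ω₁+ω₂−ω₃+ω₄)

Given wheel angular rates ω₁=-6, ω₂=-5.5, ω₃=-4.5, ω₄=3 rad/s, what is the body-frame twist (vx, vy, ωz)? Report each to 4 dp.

(-0.1300, -0.0700, 0.2857)

k = lx + ly = 0.18 + 0.1 = 0.2800
ω₁+ω₂+ω₃+ω₄ = -13.0000  →  vx = (0.04/4)·-13.0000 = -0.1300
−ω₁+ω₂+ω₃−ω₄ = -7.0000  →  vy = (0.04/4)·-7.0000 = -0.0700
−ω₁+ω₂−ω₃+ω₄ = 8.0000  →  ωz = (0.04/1.1200)·8.0000 = 0.2857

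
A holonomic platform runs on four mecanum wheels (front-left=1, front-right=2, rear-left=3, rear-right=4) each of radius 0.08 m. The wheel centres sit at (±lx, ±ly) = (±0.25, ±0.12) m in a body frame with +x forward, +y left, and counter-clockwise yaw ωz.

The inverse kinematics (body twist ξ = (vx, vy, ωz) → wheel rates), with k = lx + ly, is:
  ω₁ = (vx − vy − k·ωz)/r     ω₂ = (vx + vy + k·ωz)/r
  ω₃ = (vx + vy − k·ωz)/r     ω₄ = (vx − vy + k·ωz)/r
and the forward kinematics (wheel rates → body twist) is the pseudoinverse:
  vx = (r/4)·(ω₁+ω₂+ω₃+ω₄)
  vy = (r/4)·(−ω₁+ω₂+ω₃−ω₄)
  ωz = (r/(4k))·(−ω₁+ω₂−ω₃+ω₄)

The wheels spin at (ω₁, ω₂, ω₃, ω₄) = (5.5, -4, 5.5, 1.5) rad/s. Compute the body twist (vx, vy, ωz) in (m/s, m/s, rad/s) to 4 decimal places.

k = lx + ly = 0.25 + 0.12 = 0.3700
ω₁+ω₂+ω₃+ω₄ = 8.5000  →  vx = (0.08/4)·8.5000 = 0.1700
−ω₁+ω₂+ω₃−ω₄ = -5.5000  →  vy = (0.08/4)·-5.5000 = -0.1100
−ω₁+ω₂−ω₃+ω₄ = -13.5000  →  ωz = (0.08/1.4800)·-13.5000 = -0.7297

(0.1700, -0.1100, -0.7297)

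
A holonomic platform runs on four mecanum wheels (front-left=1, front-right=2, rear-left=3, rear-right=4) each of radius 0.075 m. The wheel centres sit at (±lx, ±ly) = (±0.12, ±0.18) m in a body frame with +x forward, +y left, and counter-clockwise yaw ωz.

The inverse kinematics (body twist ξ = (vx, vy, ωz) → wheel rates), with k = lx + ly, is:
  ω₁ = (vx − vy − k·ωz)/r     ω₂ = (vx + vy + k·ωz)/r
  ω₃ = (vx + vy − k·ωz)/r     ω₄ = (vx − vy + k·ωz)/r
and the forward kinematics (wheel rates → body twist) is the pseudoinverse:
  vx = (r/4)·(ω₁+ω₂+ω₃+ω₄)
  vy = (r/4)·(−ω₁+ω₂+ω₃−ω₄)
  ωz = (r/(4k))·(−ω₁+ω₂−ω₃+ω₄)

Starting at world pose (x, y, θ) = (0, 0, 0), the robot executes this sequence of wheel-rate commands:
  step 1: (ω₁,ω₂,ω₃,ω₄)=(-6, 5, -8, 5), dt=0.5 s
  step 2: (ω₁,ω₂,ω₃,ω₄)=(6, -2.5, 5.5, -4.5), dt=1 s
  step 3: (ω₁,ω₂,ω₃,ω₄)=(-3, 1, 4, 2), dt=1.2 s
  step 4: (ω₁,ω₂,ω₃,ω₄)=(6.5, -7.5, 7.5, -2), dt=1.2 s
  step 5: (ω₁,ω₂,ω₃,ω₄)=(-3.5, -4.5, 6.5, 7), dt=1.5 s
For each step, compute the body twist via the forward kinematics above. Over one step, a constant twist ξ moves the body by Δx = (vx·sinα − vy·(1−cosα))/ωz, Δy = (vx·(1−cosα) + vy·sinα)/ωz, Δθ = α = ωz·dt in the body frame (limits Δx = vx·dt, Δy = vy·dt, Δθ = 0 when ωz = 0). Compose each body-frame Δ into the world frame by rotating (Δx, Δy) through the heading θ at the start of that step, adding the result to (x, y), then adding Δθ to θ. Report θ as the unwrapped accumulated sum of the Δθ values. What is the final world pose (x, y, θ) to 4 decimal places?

(0.0245, -0.1286, -2.0656)

step 1: ξ=(vx,vy,ωz)=(-0.0750, -0.0375, 1.5000), dt=0.5 → body Δ=(-0.0274, -0.0305, 0.7500) → world pose (-0.0274, -0.0305, 0.7500)
step 2: ξ=(vx,vy,ωz)=(0.0844, 0.0281, -1.1562), dt=1.0 → body Δ=(0.0813, -0.0213, -1.1562) → world pose (0.0467, 0.0094, -0.4062)
step 3: ξ=(vx,vy,ωz)=(0.0750, 0.1125, 0.1250), dt=1.2 → body Δ=(0.0796, 0.1412, 0.1500) → world pose (0.1755, 0.1077, -0.2562)
step 4: ξ=(vx,vy,ωz)=(0.0844, -0.0844, -1.4688), dt=1.2 → body Δ=(-0.0120, -0.1248, -1.7625) → world pose (0.1323, -0.0100, -2.0187)
step 5: ξ=(vx,vy,ωz)=(0.1031, -0.0281, -0.0312), dt=1.5 → body Δ=(0.1536, -0.0458, -0.0469) → world pose (0.0245, -0.1286, -2.0656)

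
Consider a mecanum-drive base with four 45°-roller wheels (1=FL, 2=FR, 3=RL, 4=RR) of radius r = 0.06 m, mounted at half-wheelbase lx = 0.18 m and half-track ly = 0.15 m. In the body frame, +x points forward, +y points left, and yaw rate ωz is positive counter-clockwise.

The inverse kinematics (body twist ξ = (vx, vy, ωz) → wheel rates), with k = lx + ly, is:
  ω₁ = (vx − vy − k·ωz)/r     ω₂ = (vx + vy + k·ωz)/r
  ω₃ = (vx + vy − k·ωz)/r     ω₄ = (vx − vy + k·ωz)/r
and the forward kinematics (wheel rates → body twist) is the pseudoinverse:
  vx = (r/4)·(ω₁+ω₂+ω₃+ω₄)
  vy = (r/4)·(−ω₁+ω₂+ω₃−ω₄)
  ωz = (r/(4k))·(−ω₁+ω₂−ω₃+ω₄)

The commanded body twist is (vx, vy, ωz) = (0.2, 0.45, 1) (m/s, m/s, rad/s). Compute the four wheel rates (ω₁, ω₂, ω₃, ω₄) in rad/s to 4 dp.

k = lx + ly = 0.18 + 0.15 = 0.3300;  k·ωz = 0.3300·1 = 0.3300
ω₁ (FL) = (vx − vy − k·ωz)/r = -0.5800/0.06 = -9.6667
ω₂ (FR) = (vx + vy + k·ωz)/r = 0.9800/0.06 = 16.3333
ω₃ (RL) = (vx + vy − k·ωz)/r = 0.3200/0.06 = 5.3333
ω₄ (RR) = (vx − vy + k·ωz)/r = 0.0800/0.06 = 1.3333

(-9.6667, 16.3333, 5.3333, 1.3333)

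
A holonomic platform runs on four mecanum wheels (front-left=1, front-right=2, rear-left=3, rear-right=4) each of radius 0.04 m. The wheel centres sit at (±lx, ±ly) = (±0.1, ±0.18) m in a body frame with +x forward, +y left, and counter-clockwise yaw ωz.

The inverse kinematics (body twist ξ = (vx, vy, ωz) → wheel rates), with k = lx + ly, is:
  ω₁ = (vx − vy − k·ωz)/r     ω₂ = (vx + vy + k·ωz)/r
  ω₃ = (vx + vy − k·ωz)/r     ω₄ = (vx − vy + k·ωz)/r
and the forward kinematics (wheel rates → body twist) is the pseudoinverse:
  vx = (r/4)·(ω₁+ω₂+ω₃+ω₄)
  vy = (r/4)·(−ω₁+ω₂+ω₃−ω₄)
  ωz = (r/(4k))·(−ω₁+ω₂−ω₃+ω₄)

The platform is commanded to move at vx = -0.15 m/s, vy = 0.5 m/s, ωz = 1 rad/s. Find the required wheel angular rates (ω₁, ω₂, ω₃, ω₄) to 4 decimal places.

(-23.2500, 15.7500, 1.7500, -9.2500)

k = lx + ly = 0.1 + 0.18 = 0.2800;  k·ωz = 0.2800·1 = 0.2800
ω₁ (FL) = (vx − vy − k·ωz)/r = -0.9300/0.04 = -23.2500
ω₂ (FR) = (vx + vy + k·ωz)/r = 0.6300/0.04 = 15.7500
ω₃ (RL) = (vx + vy − k·ωz)/r = 0.0700/0.04 = 1.7500
ω₄ (RR) = (vx − vy + k·ωz)/r = -0.3700/0.04 = -9.2500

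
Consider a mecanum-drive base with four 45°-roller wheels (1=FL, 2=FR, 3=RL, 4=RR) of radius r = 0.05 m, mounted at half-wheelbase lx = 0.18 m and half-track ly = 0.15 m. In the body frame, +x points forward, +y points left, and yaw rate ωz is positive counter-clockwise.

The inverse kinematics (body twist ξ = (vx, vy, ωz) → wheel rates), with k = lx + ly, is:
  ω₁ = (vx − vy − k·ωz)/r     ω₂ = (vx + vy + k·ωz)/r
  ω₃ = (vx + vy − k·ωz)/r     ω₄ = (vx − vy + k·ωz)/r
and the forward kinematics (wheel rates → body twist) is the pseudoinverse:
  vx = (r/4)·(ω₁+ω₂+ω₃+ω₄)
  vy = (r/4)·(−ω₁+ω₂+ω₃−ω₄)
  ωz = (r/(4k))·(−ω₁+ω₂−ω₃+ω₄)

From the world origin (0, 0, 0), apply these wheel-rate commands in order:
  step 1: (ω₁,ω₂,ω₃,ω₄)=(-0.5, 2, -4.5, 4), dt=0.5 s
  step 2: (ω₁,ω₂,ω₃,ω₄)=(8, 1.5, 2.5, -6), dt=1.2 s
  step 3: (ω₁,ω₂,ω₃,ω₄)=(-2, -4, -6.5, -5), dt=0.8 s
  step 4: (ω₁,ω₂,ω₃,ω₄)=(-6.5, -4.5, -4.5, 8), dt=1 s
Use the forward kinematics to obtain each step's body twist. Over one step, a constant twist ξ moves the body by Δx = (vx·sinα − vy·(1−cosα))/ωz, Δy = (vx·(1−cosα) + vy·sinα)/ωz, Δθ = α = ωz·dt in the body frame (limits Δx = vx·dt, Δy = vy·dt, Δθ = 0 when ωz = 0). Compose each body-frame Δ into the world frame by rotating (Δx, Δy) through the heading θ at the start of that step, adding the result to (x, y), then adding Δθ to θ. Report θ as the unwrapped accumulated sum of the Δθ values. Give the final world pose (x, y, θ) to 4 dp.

step 1: ξ=(vx,vy,ωz)=(0.0125, -0.0750, 0.4167), dt=0.5 → body Δ=(0.0101, -0.0366, 0.2083) → world pose (0.0101, -0.0366, 0.2083)
step 2: ξ=(vx,vy,ωz)=(0.0750, 0.0250, -0.5682), dt=1.2 → body Δ=(0.0930, -0.0018, -0.6818) → world pose (0.1015, -0.0191, -0.4735)
step 3: ξ=(vx,vy,ωz)=(-0.2188, -0.0438, -0.0189), dt=0.8 → body Δ=(-0.1753, -0.0337, -0.0152) → world pose (-0.0699, 0.0309, -0.4886)
step 4: ξ=(vx,vy,ωz)=(-0.0938, -0.1313, 0.5492), dt=1.0 → body Δ=(-0.0540, -0.1499, 0.5492) → world pose (-0.1878, -0.0761, 0.0606)

(-0.1878, -0.0761, 0.0606)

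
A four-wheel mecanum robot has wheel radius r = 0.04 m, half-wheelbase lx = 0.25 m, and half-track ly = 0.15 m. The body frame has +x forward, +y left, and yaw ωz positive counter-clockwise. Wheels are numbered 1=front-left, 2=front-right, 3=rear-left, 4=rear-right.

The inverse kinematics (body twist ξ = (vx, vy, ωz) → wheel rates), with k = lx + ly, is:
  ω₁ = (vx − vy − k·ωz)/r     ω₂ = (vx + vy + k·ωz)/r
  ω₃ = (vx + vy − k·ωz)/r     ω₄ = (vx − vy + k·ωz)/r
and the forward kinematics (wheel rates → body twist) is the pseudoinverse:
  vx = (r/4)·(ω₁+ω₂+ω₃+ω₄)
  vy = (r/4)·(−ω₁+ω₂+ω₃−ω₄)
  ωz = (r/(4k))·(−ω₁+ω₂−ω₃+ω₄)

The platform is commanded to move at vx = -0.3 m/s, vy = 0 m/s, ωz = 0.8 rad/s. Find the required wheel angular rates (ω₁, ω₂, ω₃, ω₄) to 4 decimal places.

k = lx + ly = 0.25 + 0.15 = 0.4000;  k·ωz = 0.4000·0.8 = 0.3200
ω₁ (FL) = (vx − vy − k·ωz)/r = -0.6200/0.04 = -15.5000
ω₂ (FR) = (vx + vy + k·ωz)/r = 0.0200/0.04 = 0.5000
ω₃ (RL) = (vx + vy − k·ωz)/r = -0.6200/0.04 = -15.5000
ω₄ (RR) = (vx − vy + k·ωz)/r = 0.0200/0.04 = 0.5000

(-15.5000, 0.5000, -15.5000, 0.5000)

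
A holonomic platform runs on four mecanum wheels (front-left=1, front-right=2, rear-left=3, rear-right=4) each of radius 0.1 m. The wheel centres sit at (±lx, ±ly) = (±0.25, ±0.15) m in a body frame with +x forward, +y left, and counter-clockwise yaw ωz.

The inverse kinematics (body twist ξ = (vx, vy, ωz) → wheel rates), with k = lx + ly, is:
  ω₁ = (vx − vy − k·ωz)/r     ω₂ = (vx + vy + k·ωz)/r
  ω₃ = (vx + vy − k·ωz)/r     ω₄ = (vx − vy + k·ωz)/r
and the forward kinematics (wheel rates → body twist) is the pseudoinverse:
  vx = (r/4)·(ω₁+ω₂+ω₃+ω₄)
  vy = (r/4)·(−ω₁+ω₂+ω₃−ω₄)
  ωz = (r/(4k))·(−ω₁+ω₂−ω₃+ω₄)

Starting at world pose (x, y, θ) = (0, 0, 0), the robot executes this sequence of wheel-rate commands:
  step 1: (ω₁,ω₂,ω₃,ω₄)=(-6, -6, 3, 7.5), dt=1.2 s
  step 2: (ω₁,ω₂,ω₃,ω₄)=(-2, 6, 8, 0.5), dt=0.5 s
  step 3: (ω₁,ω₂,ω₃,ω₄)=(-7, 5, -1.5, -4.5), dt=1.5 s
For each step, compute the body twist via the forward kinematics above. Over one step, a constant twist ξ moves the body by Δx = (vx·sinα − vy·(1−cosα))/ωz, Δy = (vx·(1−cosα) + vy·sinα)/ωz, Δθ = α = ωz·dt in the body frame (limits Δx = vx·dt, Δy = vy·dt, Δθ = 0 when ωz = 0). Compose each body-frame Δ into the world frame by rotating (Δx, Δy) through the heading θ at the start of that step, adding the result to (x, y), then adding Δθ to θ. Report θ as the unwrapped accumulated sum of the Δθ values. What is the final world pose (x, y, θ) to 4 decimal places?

(-0.5302, 0.2815, 1.1969)

step 1: ξ=(vx,vy,ωz)=(-0.0375, -0.1125, 0.2812), dt=1.2 → body Δ=(-0.0216, -0.1400, 0.3375) → world pose (-0.0216, -0.1400, 0.3375)
step 2: ξ=(vx,vy,ωz)=(0.3125, 0.3875, 0.0312), dt=0.5 → body Δ=(0.1547, 0.1950, 0.0156) → world pose (0.0599, 0.0952, 0.3531)
step 3: ξ=(vx,vy,ωz)=(-0.2000, 0.3750, 0.5625), dt=1.5 → body Δ=(-0.4892, 0.3789, 0.8438) → world pose (-0.5302, 0.2815, 1.1969)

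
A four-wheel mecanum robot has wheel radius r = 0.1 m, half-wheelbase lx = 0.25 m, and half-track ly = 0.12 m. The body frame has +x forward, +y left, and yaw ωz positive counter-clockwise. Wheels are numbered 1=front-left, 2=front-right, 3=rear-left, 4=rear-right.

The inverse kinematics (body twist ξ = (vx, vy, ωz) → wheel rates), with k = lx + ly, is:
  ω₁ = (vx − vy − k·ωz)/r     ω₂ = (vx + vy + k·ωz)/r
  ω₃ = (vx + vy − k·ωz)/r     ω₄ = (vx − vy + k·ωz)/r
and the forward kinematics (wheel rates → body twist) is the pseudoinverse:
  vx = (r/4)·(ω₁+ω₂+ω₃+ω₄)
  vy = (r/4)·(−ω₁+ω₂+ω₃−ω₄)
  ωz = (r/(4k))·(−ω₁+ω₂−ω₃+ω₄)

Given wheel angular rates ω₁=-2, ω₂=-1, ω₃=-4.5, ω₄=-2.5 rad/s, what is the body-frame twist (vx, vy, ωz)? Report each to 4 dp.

k = lx + ly = 0.25 + 0.12 = 0.3700
ω₁+ω₂+ω₃+ω₄ = -10.0000  →  vx = (0.1/4)·-10.0000 = -0.2500
−ω₁+ω₂+ω₃−ω₄ = -1.0000  →  vy = (0.1/4)·-1.0000 = -0.0250
−ω₁+ω₂−ω₃+ω₄ = 3.0000  →  ωz = (0.1/1.4800)·3.0000 = 0.2027

(-0.2500, -0.0250, 0.2027)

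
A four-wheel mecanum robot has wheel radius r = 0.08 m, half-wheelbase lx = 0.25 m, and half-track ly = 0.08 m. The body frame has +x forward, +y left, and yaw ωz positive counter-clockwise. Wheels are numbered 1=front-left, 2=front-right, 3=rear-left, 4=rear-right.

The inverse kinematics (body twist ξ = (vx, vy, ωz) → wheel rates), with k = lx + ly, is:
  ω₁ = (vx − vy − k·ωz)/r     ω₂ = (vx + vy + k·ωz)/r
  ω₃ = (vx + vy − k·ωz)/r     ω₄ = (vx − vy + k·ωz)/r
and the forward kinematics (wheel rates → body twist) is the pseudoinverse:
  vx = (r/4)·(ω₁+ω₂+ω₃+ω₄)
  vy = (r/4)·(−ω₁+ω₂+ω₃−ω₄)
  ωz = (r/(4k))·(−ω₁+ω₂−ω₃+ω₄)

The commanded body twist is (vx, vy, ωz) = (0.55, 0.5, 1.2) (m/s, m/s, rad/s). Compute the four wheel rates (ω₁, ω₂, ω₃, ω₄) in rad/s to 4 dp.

(-4.3250, 18.0750, 8.1750, 5.5750)

k = lx + ly = 0.25 + 0.08 = 0.3300;  k·ωz = 0.3300·1.2 = 0.3960
ω₁ (FL) = (vx − vy − k·ωz)/r = -0.3460/0.08 = -4.3250
ω₂ (FR) = (vx + vy + k·ωz)/r = 1.4460/0.08 = 18.0750
ω₃ (RL) = (vx + vy − k·ωz)/r = 0.6540/0.08 = 8.1750
ω₄ (RR) = (vx − vy + k·ωz)/r = 0.4460/0.08 = 5.5750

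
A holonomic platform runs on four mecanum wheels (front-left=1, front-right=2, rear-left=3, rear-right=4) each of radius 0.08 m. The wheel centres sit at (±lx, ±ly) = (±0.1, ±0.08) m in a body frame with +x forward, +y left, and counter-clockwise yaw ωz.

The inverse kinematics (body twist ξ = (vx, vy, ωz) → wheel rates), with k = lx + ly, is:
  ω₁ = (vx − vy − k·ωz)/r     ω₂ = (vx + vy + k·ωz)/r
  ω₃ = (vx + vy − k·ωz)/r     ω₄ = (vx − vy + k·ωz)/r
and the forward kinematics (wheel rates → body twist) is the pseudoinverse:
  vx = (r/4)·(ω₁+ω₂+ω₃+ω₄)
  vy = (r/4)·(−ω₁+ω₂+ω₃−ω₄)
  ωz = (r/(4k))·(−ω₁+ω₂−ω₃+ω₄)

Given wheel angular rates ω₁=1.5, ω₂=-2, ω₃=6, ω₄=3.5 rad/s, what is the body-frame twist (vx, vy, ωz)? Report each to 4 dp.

k = lx + ly = 0.1 + 0.08 = 0.1800
ω₁+ω₂+ω₃+ω₄ = 9.0000  →  vx = (0.08/4)·9.0000 = 0.1800
−ω₁+ω₂+ω₃−ω₄ = -1.0000  →  vy = (0.08/4)·-1.0000 = -0.0200
−ω₁+ω₂−ω₃+ω₄ = -6.0000  →  ωz = (0.08/0.7200)·-6.0000 = -0.6667

(0.1800, -0.0200, -0.6667)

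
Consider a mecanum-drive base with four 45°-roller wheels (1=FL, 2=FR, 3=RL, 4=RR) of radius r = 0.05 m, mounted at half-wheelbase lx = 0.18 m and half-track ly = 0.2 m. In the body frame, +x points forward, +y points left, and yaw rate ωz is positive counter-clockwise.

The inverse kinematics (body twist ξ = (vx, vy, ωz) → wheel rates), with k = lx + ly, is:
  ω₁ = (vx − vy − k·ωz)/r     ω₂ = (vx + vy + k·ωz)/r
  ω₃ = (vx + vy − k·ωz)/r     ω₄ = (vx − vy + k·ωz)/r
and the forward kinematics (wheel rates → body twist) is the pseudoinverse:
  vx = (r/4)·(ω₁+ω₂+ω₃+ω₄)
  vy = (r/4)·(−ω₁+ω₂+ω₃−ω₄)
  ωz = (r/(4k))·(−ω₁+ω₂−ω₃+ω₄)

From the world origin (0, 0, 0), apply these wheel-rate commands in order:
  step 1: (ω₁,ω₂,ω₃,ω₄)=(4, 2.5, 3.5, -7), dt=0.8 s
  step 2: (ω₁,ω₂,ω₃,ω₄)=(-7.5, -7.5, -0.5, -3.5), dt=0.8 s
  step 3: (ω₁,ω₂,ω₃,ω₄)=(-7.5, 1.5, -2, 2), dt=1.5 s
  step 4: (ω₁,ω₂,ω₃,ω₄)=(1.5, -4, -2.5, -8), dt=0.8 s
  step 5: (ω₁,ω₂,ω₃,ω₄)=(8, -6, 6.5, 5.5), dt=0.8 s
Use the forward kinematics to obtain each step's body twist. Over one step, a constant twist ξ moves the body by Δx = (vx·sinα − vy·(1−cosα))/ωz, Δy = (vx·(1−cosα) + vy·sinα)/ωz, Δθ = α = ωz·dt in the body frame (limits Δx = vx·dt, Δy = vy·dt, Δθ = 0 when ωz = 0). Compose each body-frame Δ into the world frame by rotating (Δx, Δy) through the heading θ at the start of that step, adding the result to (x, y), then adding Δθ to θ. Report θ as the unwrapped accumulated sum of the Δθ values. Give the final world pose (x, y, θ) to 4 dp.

(-0.2520, 0.1064, -0.4375)

step 1: ξ=(vx,vy,ωz)=(0.0375, 0.1125, -0.3947), dt=0.8 → body Δ=(0.0436, 0.0838, -0.3158) → world pose (0.0436, 0.0838, -0.3158)
step 2: ξ=(vx,vy,ωz)=(-0.2375, 0.0375, -0.0987), dt=0.8 → body Δ=(-0.1886, 0.0375, -0.0789) → world pose (-0.1241, 0.1780, -0.3947)
step 3: ξ=(vx,vy,ωz)=(-0.0750, 0.0625, 0.4276), dt=1.5 → body Δ=(-0.1340, 0.0526, 0.6414) → world pose (-0.2275, 0.2781, 0.2467)
step 4: ξ=(vx,vy,ωz)=(-0.1625, 0.0000, -0.3618), dt=0.8 → body Δ=(-0.1282, 0.0187, -0.2895) → world pose (-0.3564, 0.2649, -0.0428)
step 5: ξ=(vx,vy,ωz)=(0.1750, -0.1625, -0.4934), dt=0.8 → body Δ=(0.1111, -0.1539, -0.3947) → world pose (-0.2520, 0.1064, -0.4375)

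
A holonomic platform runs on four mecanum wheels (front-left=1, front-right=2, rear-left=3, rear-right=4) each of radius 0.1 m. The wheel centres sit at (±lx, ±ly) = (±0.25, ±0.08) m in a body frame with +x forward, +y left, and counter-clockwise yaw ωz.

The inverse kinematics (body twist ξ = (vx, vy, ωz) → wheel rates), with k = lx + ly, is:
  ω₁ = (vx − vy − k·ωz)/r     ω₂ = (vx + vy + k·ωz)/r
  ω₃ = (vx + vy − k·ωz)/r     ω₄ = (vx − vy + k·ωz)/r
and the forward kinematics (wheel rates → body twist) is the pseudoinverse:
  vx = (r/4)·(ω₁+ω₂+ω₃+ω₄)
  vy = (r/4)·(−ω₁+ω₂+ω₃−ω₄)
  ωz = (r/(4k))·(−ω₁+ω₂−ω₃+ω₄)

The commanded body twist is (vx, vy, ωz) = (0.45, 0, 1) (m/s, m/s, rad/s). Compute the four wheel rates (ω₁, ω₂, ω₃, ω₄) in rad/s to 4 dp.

k = lx + ly = 0.25 + 0.08 = 0.3300;  k·ωz = 0.3300·1 = 0.3300
ω₁ (FL) = (vx − vy − k·ωz)/r = 0.1200/0.1 = 1.2000
ω₂ (FR) = (vx + vy + k·ωz)/r = 0.7800/0.1 = 7.8000
ω₃ (RL) = (vx + vy − k·ωz)/r = 0.1200/0.1 = 1.2000
ω₄ (RR) = (vx − vy + k·ωz)/r = 0.7800/0.1 = 7.8000

(1.2000, 7.8000, 1.2000, 7.8000)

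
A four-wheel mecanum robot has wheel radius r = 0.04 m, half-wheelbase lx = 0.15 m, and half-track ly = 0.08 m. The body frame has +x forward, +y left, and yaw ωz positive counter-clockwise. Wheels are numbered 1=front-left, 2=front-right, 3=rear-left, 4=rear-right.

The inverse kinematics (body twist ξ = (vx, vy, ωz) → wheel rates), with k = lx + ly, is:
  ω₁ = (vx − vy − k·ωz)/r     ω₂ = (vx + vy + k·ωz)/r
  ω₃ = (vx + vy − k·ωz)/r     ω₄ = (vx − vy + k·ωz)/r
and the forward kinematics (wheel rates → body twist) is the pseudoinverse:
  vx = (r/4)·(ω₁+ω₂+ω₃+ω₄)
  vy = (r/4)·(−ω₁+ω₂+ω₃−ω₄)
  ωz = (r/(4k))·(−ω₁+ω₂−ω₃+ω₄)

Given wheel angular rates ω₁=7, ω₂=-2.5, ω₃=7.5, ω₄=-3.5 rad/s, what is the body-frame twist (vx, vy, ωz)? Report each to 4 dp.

(0.0850, 0.0150, -0.8913)

k = lx + ly = 0.15 + 0.08 = 0.2300
ω₁+ω₂+ω₃+ω₄ = 8.5000  →  vx = (0.04/4)·8.5000 = 0.0850
−ω₁+ω₂+ω₃−ω₄ = 1.5000  →  vy = (0.04/4)·1.5000 = 0.0150
−ω₁+ω₂−ω₃+ω₄ = -20.5000  →  ωz = (0.04/0.9200)·-20.5000 = -0.8913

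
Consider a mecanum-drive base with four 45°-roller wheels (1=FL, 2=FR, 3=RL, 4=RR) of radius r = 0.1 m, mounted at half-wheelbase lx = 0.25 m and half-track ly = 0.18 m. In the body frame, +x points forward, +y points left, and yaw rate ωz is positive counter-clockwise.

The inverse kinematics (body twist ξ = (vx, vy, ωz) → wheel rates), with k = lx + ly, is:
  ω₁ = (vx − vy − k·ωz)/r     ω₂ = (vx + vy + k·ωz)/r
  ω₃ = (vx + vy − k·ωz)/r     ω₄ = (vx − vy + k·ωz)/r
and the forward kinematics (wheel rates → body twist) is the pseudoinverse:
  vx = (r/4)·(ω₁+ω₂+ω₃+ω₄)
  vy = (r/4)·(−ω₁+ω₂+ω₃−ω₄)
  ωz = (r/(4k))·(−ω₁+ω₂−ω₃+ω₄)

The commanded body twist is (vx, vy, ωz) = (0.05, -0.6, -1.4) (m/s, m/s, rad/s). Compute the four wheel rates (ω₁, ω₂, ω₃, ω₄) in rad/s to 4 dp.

k = lx + ly = 0.25 + 0.18 = 0.4300;  k·ωz = 0.4300·-1.4 = -0.6020
ω₁ (FL) = (vx − vy − k·ωz)/r = 1.2520/0.1 = 12.5200
ω₂ (FR) = (vx + vy + k·ωz)/r = -1.1520/0.1 = -11.5200
ω₃ (RL) = (vx + vy − k·ωz)/r = 0.0520/0.1 = 0.5200
ω₄ (RR) = (vx − vy + k·ωz)/r = 0.0480/0.1 = 0.4800

(12.5200, -11.5200, 0.5200, 0.4800)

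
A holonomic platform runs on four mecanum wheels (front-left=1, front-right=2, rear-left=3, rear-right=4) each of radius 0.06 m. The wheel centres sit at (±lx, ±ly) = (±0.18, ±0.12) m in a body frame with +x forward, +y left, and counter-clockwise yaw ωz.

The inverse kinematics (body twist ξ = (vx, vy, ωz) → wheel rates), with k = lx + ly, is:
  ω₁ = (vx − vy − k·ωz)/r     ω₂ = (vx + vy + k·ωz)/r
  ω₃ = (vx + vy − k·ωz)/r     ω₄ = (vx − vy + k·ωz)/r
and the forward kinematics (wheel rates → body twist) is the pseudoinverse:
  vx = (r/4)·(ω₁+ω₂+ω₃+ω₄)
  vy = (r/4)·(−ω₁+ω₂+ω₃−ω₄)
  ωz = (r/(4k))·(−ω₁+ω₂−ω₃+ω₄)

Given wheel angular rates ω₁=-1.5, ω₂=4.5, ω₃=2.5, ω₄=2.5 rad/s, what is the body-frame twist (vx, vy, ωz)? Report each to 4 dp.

k = lx + ly = 0.18 + 0.12 = 0.3000
ω₁+ω₂+ω₃+ω₄ = 8.0000  →  vx = (0.06/4)·8.0000 = 0.1200
−ω₁+ω₂+ω₃−ω₄ = 6.0000  →  vy = (0.06/4)·6.0000 = 0.0900
−ω₁+ω₂−ω₃+ω₄ = 6.0000  →  ωz = (0.06/1.2000)·6.0000 = 0.3000

(0.1200, 0.0900, 0.3000)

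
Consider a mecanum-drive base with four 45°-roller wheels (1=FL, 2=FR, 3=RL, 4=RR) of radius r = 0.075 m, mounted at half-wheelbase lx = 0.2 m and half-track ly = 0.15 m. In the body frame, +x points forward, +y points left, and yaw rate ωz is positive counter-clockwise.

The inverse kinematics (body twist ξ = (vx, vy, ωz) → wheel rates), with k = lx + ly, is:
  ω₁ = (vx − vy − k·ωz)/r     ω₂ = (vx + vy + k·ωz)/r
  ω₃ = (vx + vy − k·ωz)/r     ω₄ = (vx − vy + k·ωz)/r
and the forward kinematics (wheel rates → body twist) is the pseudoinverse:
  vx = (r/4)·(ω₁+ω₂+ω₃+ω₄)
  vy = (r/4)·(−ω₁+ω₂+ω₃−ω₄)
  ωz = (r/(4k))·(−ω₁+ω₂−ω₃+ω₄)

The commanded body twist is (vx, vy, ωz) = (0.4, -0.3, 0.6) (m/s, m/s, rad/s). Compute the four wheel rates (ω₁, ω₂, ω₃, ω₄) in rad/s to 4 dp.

k = lx + ly = 0.2 + 0.15 = 0.3500;  k·ωz = 0.3500·0.6 = 0.2100
ω₁ (FL) = (vx − vy − k·ωz)/r = 0.4900/0.075 = 6.5333
ω₂ (FR) = (vx + vy + k·ωz)/r = 0.3100/0.075 = 4.1333
ω₃ (RL) = (vx + vy − k·ωz)/r = -0.1100/0.075 = -1.4667
ω₄ (RR) = (vx − vy + k·ωz)/r = 0.9100/0.075 = 12.1333

(6.5333, 4.1333, -1.4667, 12.1333)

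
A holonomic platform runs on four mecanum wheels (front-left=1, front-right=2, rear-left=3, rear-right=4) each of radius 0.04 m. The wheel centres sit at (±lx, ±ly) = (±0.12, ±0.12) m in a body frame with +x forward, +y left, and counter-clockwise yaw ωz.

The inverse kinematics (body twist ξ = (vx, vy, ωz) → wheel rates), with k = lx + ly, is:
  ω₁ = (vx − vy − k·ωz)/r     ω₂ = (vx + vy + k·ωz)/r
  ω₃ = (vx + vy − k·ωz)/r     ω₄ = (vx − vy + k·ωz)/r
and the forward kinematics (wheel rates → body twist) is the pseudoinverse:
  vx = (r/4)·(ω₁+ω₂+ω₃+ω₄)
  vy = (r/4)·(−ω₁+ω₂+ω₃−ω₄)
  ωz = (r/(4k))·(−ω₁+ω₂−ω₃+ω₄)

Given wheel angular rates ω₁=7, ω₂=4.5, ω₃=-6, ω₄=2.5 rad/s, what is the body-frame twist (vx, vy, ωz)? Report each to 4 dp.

k = lx + ly = 0.12 + 0.12 = 0.2400
ω₁+ω₂+ω₃+ω₄ = 8.0000  →  vx = (0.04/4)·8.0000 = 0.0800
−ω₁+ω₂+ω₃−ω₄ = -11.0000  →  vy = (0.04/4)·-11.0000 = -0.1100
−ω₁+ω₂−ω₃+ω₄ = 6.0000  →  ωz = (0.04/0.9600)·6.0000 = 0.2500

(0.0800, -0.1100, 0.2500)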